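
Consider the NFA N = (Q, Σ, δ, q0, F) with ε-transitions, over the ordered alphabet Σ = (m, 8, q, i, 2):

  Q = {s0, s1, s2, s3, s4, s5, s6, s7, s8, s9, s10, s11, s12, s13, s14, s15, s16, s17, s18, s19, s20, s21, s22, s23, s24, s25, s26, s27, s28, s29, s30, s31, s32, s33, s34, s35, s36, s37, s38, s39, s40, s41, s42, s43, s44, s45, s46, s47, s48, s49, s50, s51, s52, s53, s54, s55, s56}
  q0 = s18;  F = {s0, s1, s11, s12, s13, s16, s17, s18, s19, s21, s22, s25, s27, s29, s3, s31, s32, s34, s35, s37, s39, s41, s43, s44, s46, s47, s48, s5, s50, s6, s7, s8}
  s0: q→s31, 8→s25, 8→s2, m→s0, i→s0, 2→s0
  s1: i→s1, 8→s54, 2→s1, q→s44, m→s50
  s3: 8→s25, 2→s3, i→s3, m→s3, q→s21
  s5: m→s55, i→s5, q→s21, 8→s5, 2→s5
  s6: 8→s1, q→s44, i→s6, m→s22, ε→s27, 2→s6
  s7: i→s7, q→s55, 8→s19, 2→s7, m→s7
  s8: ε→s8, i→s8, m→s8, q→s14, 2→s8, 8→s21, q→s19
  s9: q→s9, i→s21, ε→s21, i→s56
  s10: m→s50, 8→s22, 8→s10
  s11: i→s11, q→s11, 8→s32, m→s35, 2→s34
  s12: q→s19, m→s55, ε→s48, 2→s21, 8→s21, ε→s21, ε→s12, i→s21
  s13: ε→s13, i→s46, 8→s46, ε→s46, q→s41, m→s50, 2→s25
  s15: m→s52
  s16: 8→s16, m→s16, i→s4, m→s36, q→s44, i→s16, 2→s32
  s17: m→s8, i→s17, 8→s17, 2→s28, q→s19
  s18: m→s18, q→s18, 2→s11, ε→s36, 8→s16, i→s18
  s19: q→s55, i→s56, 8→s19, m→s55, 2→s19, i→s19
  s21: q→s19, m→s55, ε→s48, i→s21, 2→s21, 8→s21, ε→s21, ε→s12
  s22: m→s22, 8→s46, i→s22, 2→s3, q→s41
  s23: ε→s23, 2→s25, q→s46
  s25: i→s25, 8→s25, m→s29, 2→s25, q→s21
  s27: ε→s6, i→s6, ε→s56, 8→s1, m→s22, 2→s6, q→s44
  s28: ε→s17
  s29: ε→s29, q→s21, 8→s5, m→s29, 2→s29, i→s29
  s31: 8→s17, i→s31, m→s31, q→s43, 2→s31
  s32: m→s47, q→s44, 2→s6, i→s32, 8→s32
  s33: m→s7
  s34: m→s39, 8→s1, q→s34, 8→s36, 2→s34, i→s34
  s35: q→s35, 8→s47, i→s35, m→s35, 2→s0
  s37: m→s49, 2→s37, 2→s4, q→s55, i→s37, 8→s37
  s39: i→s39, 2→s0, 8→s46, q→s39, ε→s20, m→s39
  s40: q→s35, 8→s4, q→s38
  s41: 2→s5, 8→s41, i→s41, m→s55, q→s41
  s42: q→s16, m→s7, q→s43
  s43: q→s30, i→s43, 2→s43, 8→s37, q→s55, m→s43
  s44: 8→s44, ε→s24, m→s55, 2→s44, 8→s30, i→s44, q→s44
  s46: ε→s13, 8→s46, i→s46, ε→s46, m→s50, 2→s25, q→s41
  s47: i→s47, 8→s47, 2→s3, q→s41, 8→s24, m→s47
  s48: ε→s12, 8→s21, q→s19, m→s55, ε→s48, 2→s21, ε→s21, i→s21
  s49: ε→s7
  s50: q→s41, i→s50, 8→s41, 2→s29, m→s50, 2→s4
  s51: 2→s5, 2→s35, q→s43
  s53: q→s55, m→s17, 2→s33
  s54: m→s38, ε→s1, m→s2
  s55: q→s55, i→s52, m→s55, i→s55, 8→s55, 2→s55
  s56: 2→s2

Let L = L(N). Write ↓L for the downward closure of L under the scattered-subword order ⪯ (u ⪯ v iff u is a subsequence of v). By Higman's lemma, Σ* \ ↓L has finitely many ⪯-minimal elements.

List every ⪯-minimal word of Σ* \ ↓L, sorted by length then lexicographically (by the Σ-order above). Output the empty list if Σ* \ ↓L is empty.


A = [8qm, 2m2qqq, 228m8m].

|Q|=57, |F|=32, |δ|=228 (26 ε).
min D↑ (29 st, q0=0, F={7}): 0:m→0,8→1,q→0,i→0,2→2 1:m→1,8→1,q→3,i→1,2→4 2:m→5,8→4,q→2,i→2,2→6 3:m→7,8→3,q→3,i→3,2→3 4:m→8,8→4,q→3,i→4,2→9 5:m→5,8→8,q→5,i→5,2→10 6:m→11,8→12,q→6,i→6,2→6 7:m→7,8→7,q→7,i→7,2→7 8:m→8,8→8,q→13,i→8,2→14 9:m→15,8→12,q→3,i→9,2→9 10:m→10,8→16,q→17,i→10,2→10 11:m→11,8→18,q→11,i→11,2→10 12:m→19,8→12,q→3,i→12,2→12 13:m→7,8→13,q→13,i→13,2→20 14:m→14,8→16,q→21,i→14,2→14 15:m→15,8→18,q→13,i→15,2→14 16:m→22,8→16,q→21,i→16,2→16 17:m→17,8→23,q→24,i→17,2→17 18:m→19,8→18,q→13,i→18,2→16 19:m→19,8→13,q→13,i→19,2→22 20:m→7,8→20,q→21,i→20,2→20 21:m→7,8→21,q→25,i→21,2→21 22:m→22,8→20,q→21,i→22,2→22 23:m→26,8→23,q→25,i→23,2→23 24:m→24,8→27,q→7,i→24,2→24 25:m→7,8→25,q→7,i→25,2→25 26:m→26,8→21,q→25,i→26,2→26 27:m→28,8→27,q→7,i→27,2→27 28:m→28,8→25,q→7,i→28,2→28 [Hopcroft].
'8qm': |S_i|=[46, 37, 14, 2] end={s52,s55} — reject; 3/3 del acc.
'2m2qqq': N↓-sim [46, 44, 35, 24, 19, 12, 3] end={s30,s52,s55} — reject; 6/6 single-dels accept.
'228m8m': N↓-sim [46, 44, 40, 30, 18, 10, 2] end={s52,s55} ∉↓L; 6/6 del acc.
3 minimals (antichain).


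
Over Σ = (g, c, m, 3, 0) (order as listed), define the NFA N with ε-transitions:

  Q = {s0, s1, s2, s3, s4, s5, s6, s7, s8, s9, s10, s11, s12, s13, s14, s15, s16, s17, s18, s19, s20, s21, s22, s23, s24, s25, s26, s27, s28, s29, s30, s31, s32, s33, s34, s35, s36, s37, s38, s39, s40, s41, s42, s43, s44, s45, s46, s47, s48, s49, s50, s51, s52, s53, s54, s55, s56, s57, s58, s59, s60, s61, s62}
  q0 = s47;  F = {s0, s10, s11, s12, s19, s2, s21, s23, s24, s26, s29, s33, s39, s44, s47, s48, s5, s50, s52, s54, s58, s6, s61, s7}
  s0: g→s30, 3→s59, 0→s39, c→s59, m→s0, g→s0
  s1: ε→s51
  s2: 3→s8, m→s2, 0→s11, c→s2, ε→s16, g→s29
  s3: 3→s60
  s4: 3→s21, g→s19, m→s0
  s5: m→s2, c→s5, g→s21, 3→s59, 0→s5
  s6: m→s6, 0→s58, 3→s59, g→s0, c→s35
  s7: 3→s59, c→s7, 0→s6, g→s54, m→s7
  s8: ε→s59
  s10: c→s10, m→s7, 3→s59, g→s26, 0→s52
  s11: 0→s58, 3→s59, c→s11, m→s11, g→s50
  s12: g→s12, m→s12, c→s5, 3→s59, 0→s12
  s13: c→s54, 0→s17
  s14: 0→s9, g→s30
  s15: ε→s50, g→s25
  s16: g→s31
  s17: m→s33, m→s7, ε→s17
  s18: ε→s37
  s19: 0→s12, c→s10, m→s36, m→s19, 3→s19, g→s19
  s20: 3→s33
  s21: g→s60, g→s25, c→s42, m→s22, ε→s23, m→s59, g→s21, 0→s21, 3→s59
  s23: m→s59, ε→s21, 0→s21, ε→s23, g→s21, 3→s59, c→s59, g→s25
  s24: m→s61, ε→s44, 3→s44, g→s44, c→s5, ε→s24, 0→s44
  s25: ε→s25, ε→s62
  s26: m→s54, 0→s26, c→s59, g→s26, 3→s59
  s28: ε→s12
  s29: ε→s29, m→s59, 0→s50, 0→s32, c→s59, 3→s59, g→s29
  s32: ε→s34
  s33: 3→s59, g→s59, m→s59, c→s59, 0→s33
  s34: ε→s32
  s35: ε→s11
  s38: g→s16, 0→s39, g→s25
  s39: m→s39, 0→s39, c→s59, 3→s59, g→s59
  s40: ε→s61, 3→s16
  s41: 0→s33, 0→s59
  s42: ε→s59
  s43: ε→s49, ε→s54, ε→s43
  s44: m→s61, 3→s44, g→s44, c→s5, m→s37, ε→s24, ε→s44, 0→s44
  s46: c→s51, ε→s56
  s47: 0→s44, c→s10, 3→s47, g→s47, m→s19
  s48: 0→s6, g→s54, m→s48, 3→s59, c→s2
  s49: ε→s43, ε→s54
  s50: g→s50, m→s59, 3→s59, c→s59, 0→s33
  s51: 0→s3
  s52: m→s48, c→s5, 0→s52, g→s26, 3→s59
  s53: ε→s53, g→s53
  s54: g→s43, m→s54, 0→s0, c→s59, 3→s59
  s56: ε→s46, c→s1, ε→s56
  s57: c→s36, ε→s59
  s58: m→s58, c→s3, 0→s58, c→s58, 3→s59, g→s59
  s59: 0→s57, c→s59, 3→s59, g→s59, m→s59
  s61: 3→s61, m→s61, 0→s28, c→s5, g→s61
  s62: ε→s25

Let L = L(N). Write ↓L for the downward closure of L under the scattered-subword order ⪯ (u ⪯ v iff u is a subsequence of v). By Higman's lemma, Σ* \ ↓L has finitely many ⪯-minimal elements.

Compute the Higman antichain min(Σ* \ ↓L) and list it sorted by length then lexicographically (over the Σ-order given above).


|Q|=63, |F|=24, |δ|=191 (33 ε).
min D↑ (23 st, q0=0, F={6}): 0:g→0,c→1,m→2,3→0,0→3 1:g→4,c→1,m→5,3→6,0→7 2:g→2,c→1,m→2,3→2,0→8 3:g→3,c→9,m→10,3→3,0→3 4:g→4,c→6,m→11,3→6,0→4 5:g→11,c→5,m→5,3→6,0→12 6:g→6,c→6,m→6,3→6,0→6 7:g→4,c→9,m→13,3→6,0→7 8:g→8,c→9,m→8,3→6,0→8 9:g→14,c→9,m→15,3→6,0→9 10:g→10,c→9,m→10,3→10,0→8 11:g→11,c→6,m→11,3→6,0→16 12:g→16,c→17,m→12,3→6,0→18 13:g→11,c→15,m→13,3→6,0→12 14:g→14,c→6,m→6,3→6,0→14 15:g→19,c→15,m→15,3→6,0→17 16:g→16,c→6,m→16,3→6,0→20 17:g→21,c→17,m→17,3→6,0→18 18:g→6,c→18,m→18,3→6,0→18 19:g→19,c→6,m→6,3→6,0→21 20:g→6,c→6,m→20,3→6,0→20 21:g→21,c→6,m→6,3→6,0→22 22:g→6,c→6,m→6,3→6,0→22 (ε-aug+det+¬).
'c3': N↓-sim [44, 36, 5] end={s36,s57,s59,s60,s8} — reject; 2/2 single-dels accept.
'cgc': |S_i|=[44, 36, 23, 4] end={s36,s42,s57,s59} rej; 3/3 single-dels accept.
'm03': run [44, 41, 36, 5] end={s36,s57,s59,s60,s8} ∉↓L; 3/3 single-dels accept.
'0cgm': |S_i|=[44, 40, 24, 16, 4] end={s22,s36,s57,s59} — reject; 4/4 deletions ∈↓L.
'cm00g': N↓-sim [44, 36, 27, 16, 8, 3] end={s36,s57,s59} rej; 5/5 single-dels accept.
5 words, ⪯-incomp.

A = [c3, cgc, m03, 0cgm, cm00g].


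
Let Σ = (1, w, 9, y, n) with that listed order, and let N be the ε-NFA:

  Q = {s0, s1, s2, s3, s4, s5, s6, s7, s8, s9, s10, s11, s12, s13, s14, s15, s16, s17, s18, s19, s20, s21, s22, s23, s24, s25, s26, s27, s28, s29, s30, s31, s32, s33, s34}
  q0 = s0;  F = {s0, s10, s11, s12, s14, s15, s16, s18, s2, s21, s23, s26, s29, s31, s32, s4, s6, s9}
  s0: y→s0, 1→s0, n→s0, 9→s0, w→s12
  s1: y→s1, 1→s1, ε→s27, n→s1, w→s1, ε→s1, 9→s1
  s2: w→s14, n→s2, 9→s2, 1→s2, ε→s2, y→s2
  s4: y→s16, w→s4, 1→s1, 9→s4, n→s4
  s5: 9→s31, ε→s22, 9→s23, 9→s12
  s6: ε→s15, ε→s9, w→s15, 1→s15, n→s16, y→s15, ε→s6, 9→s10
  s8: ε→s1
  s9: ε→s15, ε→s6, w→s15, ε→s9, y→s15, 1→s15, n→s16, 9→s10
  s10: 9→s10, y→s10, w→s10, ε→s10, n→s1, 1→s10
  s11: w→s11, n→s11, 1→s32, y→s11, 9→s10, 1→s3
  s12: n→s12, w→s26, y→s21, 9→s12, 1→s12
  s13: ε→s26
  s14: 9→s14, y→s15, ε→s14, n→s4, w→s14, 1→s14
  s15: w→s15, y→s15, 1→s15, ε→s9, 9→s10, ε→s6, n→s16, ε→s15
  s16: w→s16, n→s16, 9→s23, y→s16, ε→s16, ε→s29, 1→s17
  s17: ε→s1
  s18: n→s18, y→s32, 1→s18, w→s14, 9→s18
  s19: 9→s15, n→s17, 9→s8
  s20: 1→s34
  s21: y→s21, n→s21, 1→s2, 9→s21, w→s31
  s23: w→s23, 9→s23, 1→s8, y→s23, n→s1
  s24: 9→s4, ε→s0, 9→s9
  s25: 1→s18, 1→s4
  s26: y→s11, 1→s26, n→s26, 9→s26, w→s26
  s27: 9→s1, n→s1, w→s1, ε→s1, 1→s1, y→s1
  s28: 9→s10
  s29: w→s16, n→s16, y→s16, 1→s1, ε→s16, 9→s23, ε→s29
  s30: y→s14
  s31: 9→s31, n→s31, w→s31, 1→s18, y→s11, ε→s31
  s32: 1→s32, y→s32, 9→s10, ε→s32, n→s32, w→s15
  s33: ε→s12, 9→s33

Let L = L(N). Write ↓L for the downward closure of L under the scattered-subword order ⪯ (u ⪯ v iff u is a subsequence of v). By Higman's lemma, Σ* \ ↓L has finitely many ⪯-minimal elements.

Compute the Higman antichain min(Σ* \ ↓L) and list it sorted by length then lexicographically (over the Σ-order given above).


A = [wwy9n, wy1wn1].

|Q|=35, |F|=18, |δ|=142 (27 ε).
min D↑ (16 st, q0=0, F={12}): 0:1→0,w→1,9→0,y→0,n→0 1:1→1,w→2,9→1,y→3,n→1 2:1→2,w→2,9→2,y→4,n→2 3:1→5,w→6,9→3,y→3,n→3 4:1→7,w→4,9→8,y→4,n→4 5:1→5,w→9,9→5,y→5,n→5 6:1→10,w→6,9→6,y→4,n→6 7:1→7,w→11,9→8,y→7,n→7 8:1→8,w→8,9→8,y→8,n→12 9:1→9,w→9,9→9,y→11,n→13 10:1→10,w→9,9→10,y→7,n→10 11:1→11,w→11,9→8,y→11,n→14 12:1→12,w→12,9→12,y→12,n→12 13:1→12,w→13,9→13,y→14,n→13 14:1→12,w→14,9→15,y→14,n→14 15:1→12,w→15,9→15,y→15,n→12.
'wwy9n': run [23, 22, 19, 14, 5, 2] end={s1,s27} — reject; 5/5 deletions ∈↓L.
'wy1wn1': |S_i|=[23, 22, 20, 17, 13, 8, 4] end={s1,s17,s27,s8} rej; 6/6 del acc.
2 obstructions.


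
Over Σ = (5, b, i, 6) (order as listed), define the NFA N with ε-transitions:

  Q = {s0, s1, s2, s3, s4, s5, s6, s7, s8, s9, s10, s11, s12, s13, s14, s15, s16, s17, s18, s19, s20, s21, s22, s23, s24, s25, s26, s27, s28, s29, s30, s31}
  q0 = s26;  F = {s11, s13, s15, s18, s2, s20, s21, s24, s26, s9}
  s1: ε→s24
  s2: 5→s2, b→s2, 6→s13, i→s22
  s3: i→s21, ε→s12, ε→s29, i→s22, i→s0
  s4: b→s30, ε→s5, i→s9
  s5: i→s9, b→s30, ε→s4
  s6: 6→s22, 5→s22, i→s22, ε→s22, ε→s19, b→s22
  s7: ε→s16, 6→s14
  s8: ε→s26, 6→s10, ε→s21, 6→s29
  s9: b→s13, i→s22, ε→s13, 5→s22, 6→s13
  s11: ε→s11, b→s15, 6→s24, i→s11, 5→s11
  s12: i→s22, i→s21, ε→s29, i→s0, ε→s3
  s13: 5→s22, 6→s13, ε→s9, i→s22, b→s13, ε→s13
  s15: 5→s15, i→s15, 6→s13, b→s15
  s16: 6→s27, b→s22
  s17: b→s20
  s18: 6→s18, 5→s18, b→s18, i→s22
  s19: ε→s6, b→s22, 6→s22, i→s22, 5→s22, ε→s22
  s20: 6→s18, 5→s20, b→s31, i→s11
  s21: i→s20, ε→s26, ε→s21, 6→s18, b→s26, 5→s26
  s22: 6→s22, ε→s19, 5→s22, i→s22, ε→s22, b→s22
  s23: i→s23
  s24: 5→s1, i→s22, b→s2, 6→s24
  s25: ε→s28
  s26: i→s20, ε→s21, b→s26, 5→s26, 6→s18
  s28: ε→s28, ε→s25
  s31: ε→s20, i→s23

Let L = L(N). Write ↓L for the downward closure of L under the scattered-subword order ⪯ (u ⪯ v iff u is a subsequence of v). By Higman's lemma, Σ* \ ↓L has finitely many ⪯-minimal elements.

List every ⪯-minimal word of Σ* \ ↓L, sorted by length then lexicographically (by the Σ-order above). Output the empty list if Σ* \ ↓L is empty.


Antichain: [6i, iib65].

|Q|=32, |F|=10, |δ|=97 (27 ε).
min D↑ (9 st, q0=0, F={4}): 0:5→0,b→0,i→1,6→2 1:5→1,b→1,i→3,6→2 2:5→2,b→2,i→4,6→2 3:5→3,b→5,i→3,6→6 4:5→4,b→4,i→4,6→4 5:5→5,b→5,i→5,6→7 6:5→6,b→8,i→4,6→6 7:5→4,b→7,i→4,6→7 8:5→8,b→8,i→4,6→7 [Hopcroft].
'6i': run [16, 9, 3] end={s19,s22,s6} — reject; 2/2 deletions ∈↓L.
'iib65': N↓-sim [16, 14, 11, 7, 5, 3] end={s19,s22,s6} — reject; 5/5 del acc.
2 minimals (antichain).


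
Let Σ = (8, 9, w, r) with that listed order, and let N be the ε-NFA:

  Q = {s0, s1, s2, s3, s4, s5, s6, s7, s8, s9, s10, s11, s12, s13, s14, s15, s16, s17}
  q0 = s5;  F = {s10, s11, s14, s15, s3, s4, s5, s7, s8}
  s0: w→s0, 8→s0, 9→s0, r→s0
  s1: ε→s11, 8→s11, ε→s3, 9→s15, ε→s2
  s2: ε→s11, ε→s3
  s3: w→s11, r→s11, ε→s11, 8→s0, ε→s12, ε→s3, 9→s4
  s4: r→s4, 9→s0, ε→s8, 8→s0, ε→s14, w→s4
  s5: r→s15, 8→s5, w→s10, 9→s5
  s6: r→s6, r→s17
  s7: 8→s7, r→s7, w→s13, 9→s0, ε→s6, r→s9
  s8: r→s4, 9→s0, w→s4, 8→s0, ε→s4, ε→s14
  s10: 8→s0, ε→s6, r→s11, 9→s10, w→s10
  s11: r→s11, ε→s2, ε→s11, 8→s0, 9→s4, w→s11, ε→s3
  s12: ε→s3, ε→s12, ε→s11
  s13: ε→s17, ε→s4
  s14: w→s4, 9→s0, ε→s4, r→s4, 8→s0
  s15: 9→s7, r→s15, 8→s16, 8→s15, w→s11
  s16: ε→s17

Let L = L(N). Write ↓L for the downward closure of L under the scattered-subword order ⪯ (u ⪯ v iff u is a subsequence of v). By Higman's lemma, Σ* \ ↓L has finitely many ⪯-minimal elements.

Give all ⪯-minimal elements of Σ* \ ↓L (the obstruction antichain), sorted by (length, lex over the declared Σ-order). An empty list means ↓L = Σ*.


|Q|=18, |F|=9, |δ|=70 (24 ε).
min D↑ (7 st, q0=0, F={3}): 0:8→0,9→0,w→1,r→2 1:8→3,9→1,w→1,r→4 2:8→2,9→5,w→4,r→2 3:8→3,9→3,w→3,r→3 4:8→3,9→6,w→4,r→4 5:8→5,9→3,w→6,r→5 6:8→3,9→3,w→6,r→6.
'w8': N↓-sim [17, 12, 1] end={s0} rej; 2/2 del acc.
'r99': run [17, 15, 9, 1] end={s0} rej; 3/3 del acc.
2 minimals (antichain).

Antichain: [w8, r99].


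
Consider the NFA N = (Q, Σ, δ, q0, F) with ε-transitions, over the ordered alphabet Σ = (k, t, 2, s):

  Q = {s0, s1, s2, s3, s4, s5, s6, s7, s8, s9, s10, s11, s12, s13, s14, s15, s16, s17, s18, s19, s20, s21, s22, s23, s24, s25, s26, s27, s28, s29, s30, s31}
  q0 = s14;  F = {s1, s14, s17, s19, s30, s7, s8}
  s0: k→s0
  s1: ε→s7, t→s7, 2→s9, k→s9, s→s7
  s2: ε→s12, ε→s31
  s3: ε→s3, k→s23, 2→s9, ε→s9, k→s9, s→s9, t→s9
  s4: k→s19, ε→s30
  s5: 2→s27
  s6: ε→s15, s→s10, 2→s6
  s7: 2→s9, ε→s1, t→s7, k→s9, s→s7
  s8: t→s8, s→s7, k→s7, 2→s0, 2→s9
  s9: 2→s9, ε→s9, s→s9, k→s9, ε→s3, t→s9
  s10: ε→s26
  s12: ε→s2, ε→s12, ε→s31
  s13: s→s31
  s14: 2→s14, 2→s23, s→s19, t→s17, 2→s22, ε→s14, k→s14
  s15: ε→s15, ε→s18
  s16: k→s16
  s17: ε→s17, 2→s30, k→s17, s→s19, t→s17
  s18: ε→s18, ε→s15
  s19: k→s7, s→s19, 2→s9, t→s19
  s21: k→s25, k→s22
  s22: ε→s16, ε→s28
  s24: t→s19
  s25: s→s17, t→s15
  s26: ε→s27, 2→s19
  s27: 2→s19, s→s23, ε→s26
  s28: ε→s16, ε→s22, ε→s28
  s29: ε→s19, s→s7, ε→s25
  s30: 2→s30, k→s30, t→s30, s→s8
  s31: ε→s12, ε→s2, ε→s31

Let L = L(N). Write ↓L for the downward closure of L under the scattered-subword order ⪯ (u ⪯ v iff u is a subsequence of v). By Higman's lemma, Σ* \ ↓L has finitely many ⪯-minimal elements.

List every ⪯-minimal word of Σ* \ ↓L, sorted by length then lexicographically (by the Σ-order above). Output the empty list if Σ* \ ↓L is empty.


A = [s2, skk, t2ssk].

|Q|=32, |F|=7, |δ|=88 (32 ε).
min D↑ (7 st, q0=0, F={5}): 0:k→0,t→1,2→0,s→2 1:k→1,t→1,2→3,s→2 2:k→4,t→2,2→5,s→2 3:k→3,t→3,2→3,s→6 4:k→5,t→4,2→5,s→4 5:k→5,t→5,2→5,s→5 6:k→4,t→6,2→5,s→4 [Hopcroft].
's2': N↓-sim [14, 8, 4] end={s0,s23,s3,s9} ∉↓L; 2/2 del acc.
'skk': |S_i|=[14, 8, 6, 4] end={s0,s23,s3,s9} rej; 3/3 single-dels accept.
't2ssk': N↓-sim [14, 10, 8, 7, 5, 3] end={s23,s3,s9} — reject; 5/5 del acc.
3 minimals (antichain).


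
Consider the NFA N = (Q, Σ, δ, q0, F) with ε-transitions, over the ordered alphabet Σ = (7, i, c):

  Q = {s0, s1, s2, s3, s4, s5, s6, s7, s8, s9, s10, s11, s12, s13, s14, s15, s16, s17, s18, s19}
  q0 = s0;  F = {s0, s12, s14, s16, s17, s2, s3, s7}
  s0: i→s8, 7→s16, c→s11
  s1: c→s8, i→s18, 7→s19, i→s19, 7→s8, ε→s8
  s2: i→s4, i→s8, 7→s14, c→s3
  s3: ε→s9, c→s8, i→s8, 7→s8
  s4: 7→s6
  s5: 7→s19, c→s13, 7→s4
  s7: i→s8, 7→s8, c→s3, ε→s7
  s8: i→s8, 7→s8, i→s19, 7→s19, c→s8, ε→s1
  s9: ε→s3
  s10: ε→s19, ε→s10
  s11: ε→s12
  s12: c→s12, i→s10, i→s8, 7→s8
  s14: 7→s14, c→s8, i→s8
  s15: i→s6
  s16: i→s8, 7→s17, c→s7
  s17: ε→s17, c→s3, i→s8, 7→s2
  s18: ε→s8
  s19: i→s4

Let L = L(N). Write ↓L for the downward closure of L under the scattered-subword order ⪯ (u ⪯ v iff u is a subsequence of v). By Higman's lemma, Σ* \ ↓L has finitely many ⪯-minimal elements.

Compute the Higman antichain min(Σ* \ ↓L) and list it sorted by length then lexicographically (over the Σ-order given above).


A = [i, c7, 77cc, 7ccc, 7777c].

|Q|=20, |F|=8, |δ|=52 (10 ε).
min D↑ (9 st, q0=0, F={2}): 0:7→1,i→2,c→3 1:7→4,i→2,c→5 2:7→2,i→2,c→2 3:7→2,i→2,c→3 4:7→6,i→2,c→7 5:7→2,i→2,c→7 6:7→8,i→2,c→7 7:7→2,i→2,c→2 8:7→8,i→2,c→2 (ε-aug+det+¬).
'i': N↓-sim [17, 7] end={s1,s10,s18,s19,s4,s6,s8} ∉↓L; 1/1 single-dels accept.
'c7': run [17, 12, 6] end={s1,s18,s19,s4,s6,s8} — reject; 2/2 single-dels accept.
'77cc': run [17, 13, 11, 8, 6] end={s1,s18,s19,s4,s6,s8} — reject; 4/4 deletions ∈↓L.
'7ccc': N↓-sim [17, 13, 9, 8, 6] end={s1,s18,s19,s4,s6,s8} ∉↓L; 4/4 single-dels accept.
'7777c': N↓-sim [17, 13, 11, 10, 7, 6] end={s1,s18,s19,s4,s6,s8} rej; 5/5 del acc.
5 obstructions.


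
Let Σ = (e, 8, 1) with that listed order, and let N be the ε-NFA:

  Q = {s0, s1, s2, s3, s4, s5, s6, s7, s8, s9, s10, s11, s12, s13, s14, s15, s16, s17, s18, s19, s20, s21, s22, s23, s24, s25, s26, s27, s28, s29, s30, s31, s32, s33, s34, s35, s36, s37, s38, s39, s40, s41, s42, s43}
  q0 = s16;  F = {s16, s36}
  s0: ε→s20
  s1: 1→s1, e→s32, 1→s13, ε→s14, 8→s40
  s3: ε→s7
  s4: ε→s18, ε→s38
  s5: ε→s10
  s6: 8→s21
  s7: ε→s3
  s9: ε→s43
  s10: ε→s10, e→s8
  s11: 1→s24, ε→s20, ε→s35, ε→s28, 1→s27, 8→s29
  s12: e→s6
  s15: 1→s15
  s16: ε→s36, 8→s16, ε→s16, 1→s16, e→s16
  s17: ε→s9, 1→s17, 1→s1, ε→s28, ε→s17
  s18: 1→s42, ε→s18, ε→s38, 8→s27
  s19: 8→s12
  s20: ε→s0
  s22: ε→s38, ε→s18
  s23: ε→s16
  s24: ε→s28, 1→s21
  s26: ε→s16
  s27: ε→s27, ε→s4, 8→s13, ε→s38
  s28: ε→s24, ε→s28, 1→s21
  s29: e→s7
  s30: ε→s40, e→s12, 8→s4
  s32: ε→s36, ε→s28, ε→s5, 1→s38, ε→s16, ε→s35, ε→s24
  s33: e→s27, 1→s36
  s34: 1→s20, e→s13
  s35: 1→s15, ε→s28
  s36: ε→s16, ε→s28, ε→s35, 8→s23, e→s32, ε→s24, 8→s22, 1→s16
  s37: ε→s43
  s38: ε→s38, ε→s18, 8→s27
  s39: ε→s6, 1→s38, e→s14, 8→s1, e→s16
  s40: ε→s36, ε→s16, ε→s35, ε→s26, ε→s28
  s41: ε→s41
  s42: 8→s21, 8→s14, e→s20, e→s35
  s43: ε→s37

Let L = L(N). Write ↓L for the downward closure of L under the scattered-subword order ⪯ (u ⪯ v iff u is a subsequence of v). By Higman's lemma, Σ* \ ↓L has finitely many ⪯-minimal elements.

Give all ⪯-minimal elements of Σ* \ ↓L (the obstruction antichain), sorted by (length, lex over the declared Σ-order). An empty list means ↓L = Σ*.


|Q|=44, |F|=2, |δ|=97 (53 ε).
min D↑ (1 st, q0=0, F={}): 0:e→0,8→0,1→0 [Hopcroft].
L(D↑) = ∅; no obstructions.

A = [].


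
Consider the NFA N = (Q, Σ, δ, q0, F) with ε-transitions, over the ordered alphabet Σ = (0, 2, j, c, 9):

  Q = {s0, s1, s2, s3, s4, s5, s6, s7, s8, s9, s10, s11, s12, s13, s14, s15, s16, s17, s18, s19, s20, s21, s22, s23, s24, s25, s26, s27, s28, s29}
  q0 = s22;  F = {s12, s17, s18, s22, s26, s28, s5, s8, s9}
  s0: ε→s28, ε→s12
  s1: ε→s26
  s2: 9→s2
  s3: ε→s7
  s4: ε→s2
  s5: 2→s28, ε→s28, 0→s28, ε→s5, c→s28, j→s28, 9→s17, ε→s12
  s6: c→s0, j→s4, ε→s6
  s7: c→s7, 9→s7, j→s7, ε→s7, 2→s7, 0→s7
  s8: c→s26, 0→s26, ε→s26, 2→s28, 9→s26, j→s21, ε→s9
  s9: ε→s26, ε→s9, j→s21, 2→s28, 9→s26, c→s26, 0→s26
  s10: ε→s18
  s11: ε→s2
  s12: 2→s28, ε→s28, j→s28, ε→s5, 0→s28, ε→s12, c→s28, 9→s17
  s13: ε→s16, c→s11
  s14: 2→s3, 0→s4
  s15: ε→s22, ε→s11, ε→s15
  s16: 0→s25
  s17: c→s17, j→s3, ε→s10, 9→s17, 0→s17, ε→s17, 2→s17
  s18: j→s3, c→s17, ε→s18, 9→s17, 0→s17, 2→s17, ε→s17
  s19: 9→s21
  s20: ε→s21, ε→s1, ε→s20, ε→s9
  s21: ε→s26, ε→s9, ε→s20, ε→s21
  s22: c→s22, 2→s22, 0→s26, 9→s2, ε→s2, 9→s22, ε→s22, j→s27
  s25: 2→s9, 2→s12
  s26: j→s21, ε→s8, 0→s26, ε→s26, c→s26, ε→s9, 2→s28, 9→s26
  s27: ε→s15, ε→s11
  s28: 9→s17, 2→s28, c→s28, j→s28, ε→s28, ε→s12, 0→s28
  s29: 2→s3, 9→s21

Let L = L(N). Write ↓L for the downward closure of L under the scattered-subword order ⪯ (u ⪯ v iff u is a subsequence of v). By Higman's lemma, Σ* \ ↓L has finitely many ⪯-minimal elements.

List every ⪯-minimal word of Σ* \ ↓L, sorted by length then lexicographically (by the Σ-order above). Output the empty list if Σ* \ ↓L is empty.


|Q|=30, |F|=9, |δ|=107 (44 ε).
min D↑ (5 st, q0=0, F={4}): 0:0→1,2→0,j→0,c→0,9→0 1:0→1,2→2,j→1,c→1,9→1 2:0→2,2→2,j→2,c→2,9→3 3:0→3,2→3,j→4,c→3,9→3 4:0→4,2→4,j→4,c→4,9→4 (ε-aug+det+¬).
'029j': N↓-sim [19, 14, 8, 5, 2] end={s3,s7} ∉↓L; 4/4 single-dels accept.
1 obstructions.

Antichain: [029j].


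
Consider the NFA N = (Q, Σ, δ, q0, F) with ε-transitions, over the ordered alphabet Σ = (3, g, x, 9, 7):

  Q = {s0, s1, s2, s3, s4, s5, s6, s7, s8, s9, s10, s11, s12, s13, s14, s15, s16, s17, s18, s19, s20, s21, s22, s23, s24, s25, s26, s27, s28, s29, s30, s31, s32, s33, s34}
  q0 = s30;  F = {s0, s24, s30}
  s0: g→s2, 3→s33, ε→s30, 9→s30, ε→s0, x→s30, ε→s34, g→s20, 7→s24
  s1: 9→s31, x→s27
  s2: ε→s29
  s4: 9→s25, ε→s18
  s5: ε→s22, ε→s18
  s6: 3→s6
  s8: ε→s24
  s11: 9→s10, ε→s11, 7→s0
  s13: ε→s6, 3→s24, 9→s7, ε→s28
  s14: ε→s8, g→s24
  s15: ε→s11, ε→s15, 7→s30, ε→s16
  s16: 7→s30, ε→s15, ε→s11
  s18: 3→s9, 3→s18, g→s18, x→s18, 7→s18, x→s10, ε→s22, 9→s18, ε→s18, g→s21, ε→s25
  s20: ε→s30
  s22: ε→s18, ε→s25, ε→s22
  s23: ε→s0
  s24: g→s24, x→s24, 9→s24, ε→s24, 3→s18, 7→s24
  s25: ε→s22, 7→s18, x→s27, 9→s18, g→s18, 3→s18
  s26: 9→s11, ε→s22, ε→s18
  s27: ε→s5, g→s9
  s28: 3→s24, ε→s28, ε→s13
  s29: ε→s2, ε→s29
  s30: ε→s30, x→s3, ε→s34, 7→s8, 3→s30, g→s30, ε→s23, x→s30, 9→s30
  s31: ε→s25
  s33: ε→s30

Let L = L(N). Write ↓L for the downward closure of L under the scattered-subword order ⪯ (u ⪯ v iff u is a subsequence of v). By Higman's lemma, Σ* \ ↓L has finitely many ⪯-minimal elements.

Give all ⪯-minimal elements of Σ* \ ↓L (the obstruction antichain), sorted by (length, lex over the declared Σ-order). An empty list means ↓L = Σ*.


Antichain: [73].

|Q|=35, |F|=3, |δ|=83 (39 ε).
min D↑ (3 st, q0=0, F={2}): 0:3→0,g→0,x→0,9→0,7→1 1:3→2,g→1,x→1,9→1,7→1 2:3→2,g→2,x→2,9→2,7→2 [Hopcroft].
'73': N↓-sim [19, 10, 8] end={s10,s18,s21,s22,s25,s27,s5,s9} rej; 2/2 single-dels accept.
1 minimals (antichain).


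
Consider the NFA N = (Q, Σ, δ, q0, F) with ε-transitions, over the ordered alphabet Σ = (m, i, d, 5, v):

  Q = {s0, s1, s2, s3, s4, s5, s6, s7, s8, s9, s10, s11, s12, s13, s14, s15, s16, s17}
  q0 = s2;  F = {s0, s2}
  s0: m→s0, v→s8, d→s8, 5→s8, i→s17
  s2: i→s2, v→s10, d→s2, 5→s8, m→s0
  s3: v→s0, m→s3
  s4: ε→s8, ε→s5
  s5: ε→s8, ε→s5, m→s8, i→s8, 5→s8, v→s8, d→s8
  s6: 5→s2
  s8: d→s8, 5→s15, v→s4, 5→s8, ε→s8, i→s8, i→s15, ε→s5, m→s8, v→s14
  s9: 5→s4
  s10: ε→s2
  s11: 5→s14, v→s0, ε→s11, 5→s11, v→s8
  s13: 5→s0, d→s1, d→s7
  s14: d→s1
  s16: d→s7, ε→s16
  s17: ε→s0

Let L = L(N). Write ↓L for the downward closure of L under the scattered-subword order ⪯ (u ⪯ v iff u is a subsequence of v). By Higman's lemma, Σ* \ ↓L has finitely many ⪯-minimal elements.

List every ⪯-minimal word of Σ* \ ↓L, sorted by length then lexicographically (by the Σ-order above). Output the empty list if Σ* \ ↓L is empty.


Antichain: [5, md, mv].

|Q|=18, |F|=2, |δ|=46 (10 ε).
min D↑ (3 st, q0=0, F={2}): 0:m→1,i→0,d→0,5→2,v→0 1:m→1,i→1,d→2,5→2,v→2 2:m→2,i→2,d→2,5→2,v→2.
'5': run [10, 6] end={s1,s14,s15,s4,s5,s8} rej; 1/1 del acc.
'md': run [10, 8, 6] end={s1,s14,s15,s4,s5,s8} ∉↓L; 2/2 single-dels accept.
'mv': N↓-sim [10, 8, 6] end={s1,s14,s15,s4,s5,s8} rej; 2/2 del acc.
3 obstructions.


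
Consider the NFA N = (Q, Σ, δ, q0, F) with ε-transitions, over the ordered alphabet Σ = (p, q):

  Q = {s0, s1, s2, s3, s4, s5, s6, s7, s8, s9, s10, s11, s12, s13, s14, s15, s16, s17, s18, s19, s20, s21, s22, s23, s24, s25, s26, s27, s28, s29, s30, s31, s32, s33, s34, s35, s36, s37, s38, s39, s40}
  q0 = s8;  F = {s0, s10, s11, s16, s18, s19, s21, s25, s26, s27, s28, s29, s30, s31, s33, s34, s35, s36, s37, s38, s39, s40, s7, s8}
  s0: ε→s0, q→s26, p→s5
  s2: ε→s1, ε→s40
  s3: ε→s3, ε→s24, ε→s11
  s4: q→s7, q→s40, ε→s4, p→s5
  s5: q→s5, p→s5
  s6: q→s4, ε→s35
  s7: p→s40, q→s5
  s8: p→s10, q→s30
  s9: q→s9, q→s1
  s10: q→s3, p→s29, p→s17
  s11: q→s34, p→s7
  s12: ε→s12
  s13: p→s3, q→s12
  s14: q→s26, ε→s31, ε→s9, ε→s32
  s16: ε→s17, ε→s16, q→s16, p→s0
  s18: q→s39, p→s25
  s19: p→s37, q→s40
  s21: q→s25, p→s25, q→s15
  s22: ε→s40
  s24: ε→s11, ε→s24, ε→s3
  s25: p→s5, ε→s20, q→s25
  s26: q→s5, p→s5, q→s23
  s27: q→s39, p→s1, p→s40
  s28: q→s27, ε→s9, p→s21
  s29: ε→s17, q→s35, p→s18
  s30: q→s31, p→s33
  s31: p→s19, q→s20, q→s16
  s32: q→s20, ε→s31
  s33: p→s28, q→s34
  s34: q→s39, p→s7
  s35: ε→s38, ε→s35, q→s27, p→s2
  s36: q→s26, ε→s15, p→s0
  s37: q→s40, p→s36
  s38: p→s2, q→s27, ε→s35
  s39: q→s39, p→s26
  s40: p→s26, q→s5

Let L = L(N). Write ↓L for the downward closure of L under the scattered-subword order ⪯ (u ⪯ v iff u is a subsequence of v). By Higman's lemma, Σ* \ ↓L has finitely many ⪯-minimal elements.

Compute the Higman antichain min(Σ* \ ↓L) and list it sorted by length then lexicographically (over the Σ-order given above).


A = [pqpq, ppppp, qqpqq, qqqpp, qpppqp].

|Q|=41, |F|=24, |δ|=91 (26 ε).
min D↑ (24 st, q0=0, F={18}): 0:p→1,q→2 1:p→3,q→4 2:p→5,q→6 3:p→7,q→8 4:p→9,q→10 5:p→11,q→10 6:p→12,q→13 7:p→14,q→15 8:p→16,q→17 9:p→16,q→18 10:p→9,q→15 11:p→19,q→17 12:p→20,q→16 13:p→21,q→13 14:p→18,q→14 15:p→22,q→15 16:p→22,q→18 17:p→16,q→15 18:p→18,q→18 19:p→14,q→14 20:p→23,q→16 21:p→18,q→22 22:p→18,q→18 23:p→21,q→22 (ε-aug+det+¬).
'pqpq': N↓-sim [34, 30, 19, 7, 2] end={s23,s5} — reject; 4/4 single-dels accept.
'ppppp': N↓-sim [34, 30, 23, 14, 6, 1] end={s5} ∉↓L; 5/5 single-dels accept.
'qqpqq': |S_i|=[34, 30, 20, 11, 4, 2] end={s23,s5} rej; 5/5 single-dels accept.
'qqqpp': N↓-sim [34, 30, 20, 12, 4, 1] end={s5} ∉↓L; 5/5 single-dels accept.
'qpppqp': N↓-sim [34, 30, 21, 17, 11, 6, 1] end={s5} rej; 6/6 single-dels accept.
5 words, ⪯-incomp.


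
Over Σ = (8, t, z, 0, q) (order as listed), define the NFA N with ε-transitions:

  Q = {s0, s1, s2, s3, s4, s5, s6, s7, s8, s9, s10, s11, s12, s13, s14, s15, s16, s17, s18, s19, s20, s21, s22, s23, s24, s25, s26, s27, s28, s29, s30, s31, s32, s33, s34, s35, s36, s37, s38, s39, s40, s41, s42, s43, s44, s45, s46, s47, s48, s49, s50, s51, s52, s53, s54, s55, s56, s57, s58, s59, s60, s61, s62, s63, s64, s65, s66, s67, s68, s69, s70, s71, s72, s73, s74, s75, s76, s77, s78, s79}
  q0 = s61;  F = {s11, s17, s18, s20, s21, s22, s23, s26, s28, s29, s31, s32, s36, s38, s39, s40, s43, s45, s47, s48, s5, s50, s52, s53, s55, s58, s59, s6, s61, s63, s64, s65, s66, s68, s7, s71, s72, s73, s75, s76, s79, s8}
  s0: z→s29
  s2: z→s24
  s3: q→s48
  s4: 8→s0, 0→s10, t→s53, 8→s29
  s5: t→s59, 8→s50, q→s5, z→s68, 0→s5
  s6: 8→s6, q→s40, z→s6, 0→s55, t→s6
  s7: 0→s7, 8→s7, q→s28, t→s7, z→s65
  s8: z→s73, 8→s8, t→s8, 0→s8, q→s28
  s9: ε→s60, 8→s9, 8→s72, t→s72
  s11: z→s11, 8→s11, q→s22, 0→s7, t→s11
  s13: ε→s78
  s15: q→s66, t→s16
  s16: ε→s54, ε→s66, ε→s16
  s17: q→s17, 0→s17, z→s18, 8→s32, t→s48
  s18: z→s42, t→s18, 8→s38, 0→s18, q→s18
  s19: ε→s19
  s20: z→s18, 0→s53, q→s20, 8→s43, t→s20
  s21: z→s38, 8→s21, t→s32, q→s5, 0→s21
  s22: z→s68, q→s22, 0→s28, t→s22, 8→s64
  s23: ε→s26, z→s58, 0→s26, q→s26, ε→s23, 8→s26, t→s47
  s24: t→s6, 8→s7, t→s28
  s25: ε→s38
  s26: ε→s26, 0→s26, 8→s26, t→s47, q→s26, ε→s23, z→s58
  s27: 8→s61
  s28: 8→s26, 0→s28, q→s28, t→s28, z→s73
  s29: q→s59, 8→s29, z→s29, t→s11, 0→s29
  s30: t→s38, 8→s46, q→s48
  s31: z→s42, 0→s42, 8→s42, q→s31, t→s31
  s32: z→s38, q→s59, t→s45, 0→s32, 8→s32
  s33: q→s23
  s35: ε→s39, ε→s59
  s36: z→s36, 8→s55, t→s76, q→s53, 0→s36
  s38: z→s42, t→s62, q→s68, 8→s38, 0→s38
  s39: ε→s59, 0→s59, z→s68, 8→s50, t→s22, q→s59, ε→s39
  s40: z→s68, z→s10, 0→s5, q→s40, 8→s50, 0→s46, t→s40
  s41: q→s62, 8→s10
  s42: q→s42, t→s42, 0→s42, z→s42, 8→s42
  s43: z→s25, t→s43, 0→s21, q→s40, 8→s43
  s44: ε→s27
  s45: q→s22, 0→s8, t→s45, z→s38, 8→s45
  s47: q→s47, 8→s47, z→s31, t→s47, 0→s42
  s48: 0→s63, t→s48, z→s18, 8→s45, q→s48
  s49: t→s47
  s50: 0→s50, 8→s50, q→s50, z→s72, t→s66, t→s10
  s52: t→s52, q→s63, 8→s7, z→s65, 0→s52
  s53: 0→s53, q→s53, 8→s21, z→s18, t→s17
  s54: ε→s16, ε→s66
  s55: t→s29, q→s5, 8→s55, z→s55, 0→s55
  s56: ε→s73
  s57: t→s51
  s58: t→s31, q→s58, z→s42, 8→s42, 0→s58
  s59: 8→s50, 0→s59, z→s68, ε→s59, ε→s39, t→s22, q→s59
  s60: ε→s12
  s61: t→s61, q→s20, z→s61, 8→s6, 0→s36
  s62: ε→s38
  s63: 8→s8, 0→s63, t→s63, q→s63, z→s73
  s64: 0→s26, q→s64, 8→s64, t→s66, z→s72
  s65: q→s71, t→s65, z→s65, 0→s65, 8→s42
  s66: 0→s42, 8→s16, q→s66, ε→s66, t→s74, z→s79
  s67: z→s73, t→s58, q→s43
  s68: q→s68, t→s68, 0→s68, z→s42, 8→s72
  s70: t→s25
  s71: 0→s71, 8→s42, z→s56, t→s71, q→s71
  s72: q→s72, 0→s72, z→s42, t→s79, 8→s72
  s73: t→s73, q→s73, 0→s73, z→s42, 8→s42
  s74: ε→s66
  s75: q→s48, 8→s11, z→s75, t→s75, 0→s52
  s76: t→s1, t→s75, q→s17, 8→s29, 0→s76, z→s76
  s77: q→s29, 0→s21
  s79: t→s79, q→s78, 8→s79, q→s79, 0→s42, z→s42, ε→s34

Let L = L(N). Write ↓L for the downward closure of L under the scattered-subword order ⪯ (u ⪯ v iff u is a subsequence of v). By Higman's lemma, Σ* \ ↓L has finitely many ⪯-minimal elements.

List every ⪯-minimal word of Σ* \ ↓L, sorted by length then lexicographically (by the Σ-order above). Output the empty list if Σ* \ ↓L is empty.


|Q|=80, |F|=42, |δ|=276 (26 ε).
min D↑ (41 st, q0=0, F={18}): 0:8→1,t→0,z→0,0→2,q→3 1:8→1,t→1,z→1,0→4,q→5 2:8→4,t→6,z→2,0→2,q→7 3:8→8,t→3,z→9,0→7,q→3 4:8→4,t→10,z→4,0→4,q→11 5:8→12,t→5,z→13,0→11,q→5 6:8→10,t→14,z→6,0→6,q→15 7:8→16,t→15,z→9,0→7,q→7 8:8→8,t→8,z→17,0→16,q→5 9:8→17,t→9,z→18,0→9,q→9 10:8→10,t→19,z→10,0→10,q→20 11:8→12,t→20,z→13,0→11,q→11 12:8→12,t→21,z→22,0→12,q→12 13:8→22,t→13,z→18,0→13,q→13 14:8→19,t→14,z→14,0→23,q→24 15:8→25,t→24,z→9,0→15,q→15 16:8→16,t→25,z→17,0→16,q→11 17:8→17,t→17,z→18,0→17,q→13 18:8→18,t→18,z→18,0→18,q→18 19:8→19,t→19,z→19,0→26,q→27 20:8→12,t→27,z→13,0→20,q→20 21:8→21,t→21,z→28,0→18,q→21 22:8→22,t→28,z→18,0→22,q→22 23:8→26,t→23,z→29,0→23,q→30 24:8→31,t→24,z→9,0→30,q→24 25:8→25,t→31,z→17,0→25,q→20 26:8→26,t→26,z→29,0→26,q→32 27:8→33,t→27,z→13,0→32,q→27 28:8→28,t→28,z→18,0→18,q→28 29:8→18,t→29,z→29,0→29,q→34 30:8→35,t→30,z→36,0→30,q→30 31:8→31,t→31,z→17,0→35,q→27 32:8→37,t→32,z→36,0→32,q→32 33:8→33,t→21,z→22,0→37,q→33 34:8→18,t→34,z→36,0→34,q→34 35:8→35,t→35,z→36,0→35,q→32 36:8→18,t→36,z→18,0→36,q→36 37:8→37,t→38,z→39,0→37,q→37 38:8→38,t→38,z→40,0→18,q→38 39:8→18,t→40,z→18,0→39,q→39 40:8→18,t→40,z→18,0→18,q→40 (ε-aug+det+¬).
'qzz': N↓-sim [54, 42, 15, 1] end={s42} rej; 3/3 del acc.
'8q8t0': N↓-sim [54, 42, 28, 17, 11, 1] end={s42} — reject; 5/5 del acc.
'0tt0z8': run [54, 48, 42, 35, 23, 7, 1] end={s42} ∉↓L; 6/6 del acc.
3 minimals (antichain).

min(Σ*\↓L) = [qzz, 8q8t0, 0tt0z8].


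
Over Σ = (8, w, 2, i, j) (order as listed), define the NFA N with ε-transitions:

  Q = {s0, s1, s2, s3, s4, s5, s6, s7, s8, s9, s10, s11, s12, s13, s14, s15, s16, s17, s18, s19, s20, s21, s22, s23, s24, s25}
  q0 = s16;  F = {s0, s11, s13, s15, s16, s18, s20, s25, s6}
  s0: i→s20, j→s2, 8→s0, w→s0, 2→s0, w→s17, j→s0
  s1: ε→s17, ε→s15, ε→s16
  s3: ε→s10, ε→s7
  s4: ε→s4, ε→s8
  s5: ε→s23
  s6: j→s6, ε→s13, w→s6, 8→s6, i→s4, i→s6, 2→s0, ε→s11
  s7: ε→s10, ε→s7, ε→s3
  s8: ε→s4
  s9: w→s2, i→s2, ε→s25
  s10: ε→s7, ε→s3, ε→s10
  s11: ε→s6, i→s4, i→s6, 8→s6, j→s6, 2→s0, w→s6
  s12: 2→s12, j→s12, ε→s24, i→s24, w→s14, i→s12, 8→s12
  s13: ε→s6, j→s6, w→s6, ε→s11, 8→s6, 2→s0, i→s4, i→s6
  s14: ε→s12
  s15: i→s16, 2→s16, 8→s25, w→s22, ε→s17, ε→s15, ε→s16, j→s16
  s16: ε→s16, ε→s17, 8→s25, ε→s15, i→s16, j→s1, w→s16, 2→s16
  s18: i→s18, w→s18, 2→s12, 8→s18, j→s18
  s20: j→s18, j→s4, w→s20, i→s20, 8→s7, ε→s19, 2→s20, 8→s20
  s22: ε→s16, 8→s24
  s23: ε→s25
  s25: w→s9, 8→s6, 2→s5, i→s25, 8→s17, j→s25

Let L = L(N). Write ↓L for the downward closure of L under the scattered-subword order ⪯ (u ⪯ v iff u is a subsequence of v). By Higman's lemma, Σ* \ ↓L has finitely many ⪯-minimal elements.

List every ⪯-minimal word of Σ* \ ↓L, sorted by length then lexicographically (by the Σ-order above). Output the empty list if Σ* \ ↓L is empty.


Antichain: [882ij2].

|Q|=26, |F|=9, |δ|=94 (32 ε).
min D↑ (7 st, q0=0, F={6}): 0:8→1,w→0,2→0,i→0,j→0 1:8→2,w→1,2→1,i→1,j→1 2:8→2,w→2,2→3,i→2,j→2 3:8→3,w→3,2→3,i→4,j→3 4:8→4,w→4,2→4,i→4,j→5 5:8→5,w→5,2→6,i→5,j→5 6:8→6,w→6,2→6,i→6,j→6.
'882ij2': run [25, 21, 17, 14, 11, 6, 3] end={s12,s14,s24} ∉↓L; 6/6 deletions ∈↓L.
1 minimals (antichain).


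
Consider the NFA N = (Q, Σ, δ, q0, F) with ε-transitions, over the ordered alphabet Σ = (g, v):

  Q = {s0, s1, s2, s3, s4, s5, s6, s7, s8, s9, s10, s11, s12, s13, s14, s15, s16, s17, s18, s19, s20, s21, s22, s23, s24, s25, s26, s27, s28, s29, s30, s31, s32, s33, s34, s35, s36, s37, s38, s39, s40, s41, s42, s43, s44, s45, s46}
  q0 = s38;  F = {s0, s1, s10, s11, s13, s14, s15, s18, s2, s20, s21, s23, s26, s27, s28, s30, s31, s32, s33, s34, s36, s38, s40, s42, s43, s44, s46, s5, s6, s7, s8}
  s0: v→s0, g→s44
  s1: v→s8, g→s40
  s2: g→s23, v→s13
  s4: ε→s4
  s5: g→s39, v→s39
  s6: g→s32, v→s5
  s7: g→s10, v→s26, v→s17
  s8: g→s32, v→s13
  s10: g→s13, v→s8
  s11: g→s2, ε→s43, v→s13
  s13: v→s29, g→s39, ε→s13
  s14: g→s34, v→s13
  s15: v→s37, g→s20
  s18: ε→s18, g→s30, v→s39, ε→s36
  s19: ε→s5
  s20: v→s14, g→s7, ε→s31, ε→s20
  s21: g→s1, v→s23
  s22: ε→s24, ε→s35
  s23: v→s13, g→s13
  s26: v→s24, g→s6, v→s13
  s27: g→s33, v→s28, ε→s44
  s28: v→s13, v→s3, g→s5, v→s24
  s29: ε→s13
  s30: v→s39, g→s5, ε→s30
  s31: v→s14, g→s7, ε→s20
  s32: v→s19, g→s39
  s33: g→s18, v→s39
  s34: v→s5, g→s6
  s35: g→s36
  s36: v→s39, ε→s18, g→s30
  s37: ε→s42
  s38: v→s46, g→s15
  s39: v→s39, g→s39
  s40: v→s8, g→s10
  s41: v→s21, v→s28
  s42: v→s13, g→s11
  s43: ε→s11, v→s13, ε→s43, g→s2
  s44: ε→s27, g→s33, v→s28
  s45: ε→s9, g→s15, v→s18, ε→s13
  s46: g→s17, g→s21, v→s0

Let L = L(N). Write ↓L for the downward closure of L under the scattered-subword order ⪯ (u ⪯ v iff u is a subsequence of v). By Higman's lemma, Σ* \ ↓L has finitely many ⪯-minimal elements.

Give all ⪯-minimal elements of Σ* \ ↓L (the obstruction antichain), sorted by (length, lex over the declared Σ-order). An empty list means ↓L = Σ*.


min(Σ*\↓L) = [gvvg, vgvgg, vvggv, gggggg, ggvgvv].

|Q|=47, |F|=31, |δ|=95 (21 ε).
min D↑ (28 st, q0=0, F={18}): 0:g→1,v→2 1:g→3,v→4 2:g→5,v→6 3:g→7,v→8 4:g→9,v→10 5:g→11,v→12 6:g→13,v→6 7:g→14,v→15 8:g→16,v→10 9:g→17,v→10 10:g→18,v→10 11:g→19,v→20 12:g→10,v→10 13:g→21,v→22 14:g→10,v→20 15:g→23,v→10 16:g→23,v→24 17:g→12,v→10 18:g→18,v→18 19:g→14,v→20 20:g→25,v→10 21:g→26,v→18 22:g→24,v→10 23:g→25,v→24 24:g→18,v→18 25:g→18,v→24 26:g→27,v→18 27:g→24,v→18 (ε-aug+det+¬).
'gvvg': run [38, 35, 21, 7, 1] end={s39} ∉↓L; 4/4 deletions ∈↓L.
'vgvgg': N↓-sim [38, 33, 27, 11, 6, 1] end={s39} rej; 5/5 deletions ∈↓L.
'vvggv': N↓-sim [38, 33, 18, 15, 6, 1] end={s39} — reject; 5/5 deletions ∈↓L.
'gggggg': |S_i|=[38, 35, 27, 20, 11, 6, 1] end={s39} — reject; 6/6 single-dels accept.
'ggvgvv': |S_i|=[38, 35, 27, 13, 6, 3, 1] end={s39} ∉↓L; 6/6 deletions ∈↓L.
5 words, ⪯-incomp.
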